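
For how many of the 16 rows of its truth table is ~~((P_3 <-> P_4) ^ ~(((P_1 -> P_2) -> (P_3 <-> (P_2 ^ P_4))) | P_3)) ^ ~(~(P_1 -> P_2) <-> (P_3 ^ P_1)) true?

P_1 | P_2 | P_3 | P_4 || φ
 1  |  1  |  1  |  1  || 1
 1  |  1  |  1  |  0  || 0
 1  |  1  |  0  |  1  || 1
 1  |  1  |  0  |  0  || 1
 1  |  0  |  1  |  1  || 0
 1  |  0  |  1  |  0  || 1
 1  |  0  |  0  |  1  || 0
 1  |  0  |  0  |  0  || 1
 0  |  1  |  1  |  1  || 0
 0  |  1  |  1  |  0  || 1
 0  |  1  |  0  |  1  || 0
 0  |  1  |  0  |  0  || 0
 0  |  0  |  1  |  1  || 0
 0  |  0  |  1  |  0  || 1
 0  |  0  |  0  |  1  || 1
 0  |  0  |  0  |  0  || 1
The formula is true on 9 of the 16 rows.

9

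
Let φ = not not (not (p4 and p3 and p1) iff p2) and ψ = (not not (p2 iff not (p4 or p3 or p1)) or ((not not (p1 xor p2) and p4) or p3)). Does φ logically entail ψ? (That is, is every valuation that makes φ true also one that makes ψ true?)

no

p1  p2  p3  p4  |  φ  ψ
T   T   T   T   |  F  T
T   T   T   F   |  T  T
T   T   F   T   |  T  F
T   T   F   F   |  T  F
T   F   T   T   |  T  T
T   F   T   F   |  F  T
T   F   F   T   |  F  T
T   F   F   F   |  F  T
F   T   T   T   |  T  T
F   T   T   F   |  T  T
F   T   F   T   |  T  T
F   T   F   F   |  T  T
F   F   T   T   |  F  T
F   F   T   F   |  F  T
F   F   F   T   |  F  T
F   F   F   F   |  F  F
At p1=T, p2=T, p3=F, p4=T we have φ true but ψ false, so φ does not entail ψ.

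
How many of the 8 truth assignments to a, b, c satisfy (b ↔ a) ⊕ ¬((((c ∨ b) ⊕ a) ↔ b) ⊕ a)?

4

a  b  c  |  (b ↔ a)  (c ∨ b)  ((c ∨ b) ⊕ a)  (((c ∨ b) ⊕ a) ↔ b)  ((((c ∨ b) ⊕ a) ↔ b) ⊕ a)  ¬((((c ∨ b) ⊕ a) ↔ b) ⊕ a)  φ
1  1  1  |     1        1           0                 0                       1                          0               1
1  1  0  |     1        1           0                 0                       1                          0               1
1  0  1  |     0        1           0                 1                       0                          1               1
1  0  0  |     0        0           1                 0                       1                          0               0
0  1  1  |     0        1           1                 1                       1                          0               0
0  1  0  |     0        1           1                 1                       1                          0               0
0  0  1  |     1        1           1                 0                       0                          1               0
0  0  0  |     1        0           0                 1                       1                          0               1
The formula is true on 4 of the 8 rows.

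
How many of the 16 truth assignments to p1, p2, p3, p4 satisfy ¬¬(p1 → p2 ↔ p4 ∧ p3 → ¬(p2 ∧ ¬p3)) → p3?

p1  p2  p3  p4  |  φ
T   T   T   T   |  T
T   T   T   F   |  T
T   T   F   T   |  F
T   T   F   F   |  F
T   F   T   T   |  T
T   F   T   F   |  T
T   F   F   T   |  T
T   F   F   F   |  T
F   T   T   T   |  T
F   T   T   F   |  T
F   T   F   T   |  F
F   T   F   F   |  F
F   F   T   T   |  T
F   F   T   F   |  T
F   F   F   T   |  F
F   F   F   F   |  F
The formula is true on 10 of the 16 rows.

10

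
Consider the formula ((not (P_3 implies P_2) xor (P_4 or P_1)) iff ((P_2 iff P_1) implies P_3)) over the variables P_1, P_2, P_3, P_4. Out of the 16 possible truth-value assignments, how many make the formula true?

8

 P_1    P_2    P_3    P_4   |  (P_3 implies P_2)  not (P_3 implies P_2)  (P_4 or P_1)  (P_2 iff P_1)  ((P_2 iff P_1) implies P_3)    φ  
False  False  False  False  |         True                False             False           True                 False              True
False  False  False   True  |         True                False              True           True                 False             False
False  False   True  False  |        False                 True             False           True                  True              True
False  False   True   True  |        False                 True              True           True                  True             False
False   True  False  False  |         True                False             False          False                  True             False
False   True  False   True  |         True                False              True          False                  True              True
False   True   True  False  |         True                False             False          False                  True             False
False   True   True   True  |         True                False              True          False                  True              True
 True  False  False  False  |         True                False              True          False                  True              True
 True  False  False   True  |         True                False              True          False                  True              True
 True  False   True  False  |        False                 True              True          False                  True             False
 True  False   True   True  |        False                 True              True          False                  True             False
 True   True  False  False  |         True                False              True           True                 False             False
 True   True  False   True  |         True                False              True           True                 False             False
 True   True   True  False  |         True                False              True           True                  True              True
 True   True   True   True  |         True                False              True           True                  True              True
The formula is true on 8 of the 16 rows.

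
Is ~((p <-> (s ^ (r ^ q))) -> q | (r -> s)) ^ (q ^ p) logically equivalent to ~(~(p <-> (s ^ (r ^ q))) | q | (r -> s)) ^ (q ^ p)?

equivalent

p | q | r | s || φ | ψ
1 | 1 | 1 | 1 || 0 | 0
1 | 1 | 1 | 0 || 0 | 0
1 | 1 | 0 | 1 || 0 | 0
1 | 1 | 0 | 0 || 0 | 0
1 | 0 | 1 | 1 || 1 | 1
1 | 0 | 1 | 0 || 0 | 0
1 | 0 | 0 | 1 || 1 | 1
1 | 0 | 0 | 0 || 1 | 1
0 | 1 | 1 | 1 || 1 | 1
0 | 1 | 1 | 0 || 1 | 1
0 | 1 | 0 | 1 || 1 | 1
0 | 1 | 0 | 0 || 1 | 1
0 | 0 | 1 | 1 || 0 | 0
0 | 0 | 1 | 0 || 0 | 0
0 | 0 | 0 | 1 || 0 | 0
0 | 0 | 0 | 0 || 0 | 0
The columns for φ and ψ agree on every row, so they are logically equivalent.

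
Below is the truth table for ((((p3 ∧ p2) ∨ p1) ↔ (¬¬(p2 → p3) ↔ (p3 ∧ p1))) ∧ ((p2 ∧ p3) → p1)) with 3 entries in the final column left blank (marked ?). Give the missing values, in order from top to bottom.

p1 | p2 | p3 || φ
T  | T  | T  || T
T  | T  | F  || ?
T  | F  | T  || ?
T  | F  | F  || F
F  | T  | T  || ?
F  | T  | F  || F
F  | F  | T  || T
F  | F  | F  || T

Row p1=T, p2=T, p3=F: (((p3 ∧ p2) ∨ p1) ↔ (¬¬(p2 → p3) ↔ (p3 ∧ p1))) = T, ((p2 ∧ p3) → p1) = T, so the formula = T.
Row p1=T, p2=F, p3=T: (((p3 ∧ p2) ∨ p1) ↔ (¬¬(p2 → p3) ↔ (p3 ∧ p1))) = T, ((p2 ∧ p3) → p1) = T, so the formula = T.
Row p1=F, p2=T, p3=T: (((p3 ∧ p2) ∨ p1) ↔ (¬¬(p2 → p3) ↔ (p3 ∧ p1))) = F, ((p2 ∧ p3) → p1) = F, so the formula = F.

T, T, F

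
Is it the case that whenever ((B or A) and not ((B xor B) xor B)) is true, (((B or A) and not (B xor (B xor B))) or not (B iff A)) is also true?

yes

A  B  |  φ  ψ
0  0  |  0  0
0  1  |  0  1
1  0  |  1  1
1  1  |  0  0
In every row where φ is true, ψ is also true, so φ ⊨ ψ.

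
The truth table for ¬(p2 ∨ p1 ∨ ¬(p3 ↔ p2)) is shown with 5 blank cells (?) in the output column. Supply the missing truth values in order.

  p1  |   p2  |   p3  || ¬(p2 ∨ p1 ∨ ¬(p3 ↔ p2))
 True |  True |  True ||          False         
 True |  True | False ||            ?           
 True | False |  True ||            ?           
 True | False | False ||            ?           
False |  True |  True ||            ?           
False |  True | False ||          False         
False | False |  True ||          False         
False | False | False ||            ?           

False, False, False, False, True

Row p1=True, p2=True, p3=False: ¬(p3 ↔ p2) = True, (p2 ∨ p1 ∨ ¬(p3 ↔ p2)) = True, so ¬(p2 ∨ p1 ∨ ¬(p3 ↔ p2)) = False.
Row p1=True, p2=False, p3=True: ¬(p3 ↔ p2) = True, (p2 ∨ p1 ∨ ¬(p3 ↔ p2)) = True, so ¬(p2 ∨ p1 ∨ ¬(p3 ↔ p2)) = False.
Row p1=True, p2=False, p3=False: ¬(p3 ↔ p2) = False, (p2 ∨ p1 ∨ ¬(p3 ↔ p2)) = True, so ¬(p2 ∨ p1 ∨ ¬(p3 ↔ p2)) = False.
Row p1=False, p2=True, p3=True: ¬(p3 ↔ p2) = False, (p2 ∨ p1 ∨ ¬(p3 ↔ p2)) = True, so ¬(p2 ∨ p1 ∨ ¬(p3 ↔ p2)) = False.
Row p1=False, p2=False, p3=False: ¬(p3 ↔ p2) = False, (p2 ∨ p1 ∨ ¬(p3 ↔ p2)) = False, so ¬(p2 ∨ p1 ∨ ¬(p3 ↔ p2)) = True.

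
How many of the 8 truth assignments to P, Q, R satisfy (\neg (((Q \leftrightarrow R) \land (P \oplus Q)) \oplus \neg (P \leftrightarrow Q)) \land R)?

  P      Q      R    |    φ  
 True   True   True  |   True
 True   True  False  |  False
 True  False   True  |  False
 True  False  False  |  False
False   True   True  |   True
False   True  False  |  False
False  False   True  |   True
False  False  False  |  False
The formula is true on 3 of the 8 rows.

3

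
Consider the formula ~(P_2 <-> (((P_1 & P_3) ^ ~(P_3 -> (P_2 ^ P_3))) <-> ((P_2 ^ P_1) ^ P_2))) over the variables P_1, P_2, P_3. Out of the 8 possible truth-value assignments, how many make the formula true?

6

P_1  P_2  P_3  |  φ
 T    T    T   |  T
 T    T    F   |  T
 T    F    T   |  T
 T    F    F   |  F
 F    T    T   |  T
 F    T    F   |  F
 F    F    T   |  T
 F    F    F   |  T
The formula is true on 6 of the 8 rows.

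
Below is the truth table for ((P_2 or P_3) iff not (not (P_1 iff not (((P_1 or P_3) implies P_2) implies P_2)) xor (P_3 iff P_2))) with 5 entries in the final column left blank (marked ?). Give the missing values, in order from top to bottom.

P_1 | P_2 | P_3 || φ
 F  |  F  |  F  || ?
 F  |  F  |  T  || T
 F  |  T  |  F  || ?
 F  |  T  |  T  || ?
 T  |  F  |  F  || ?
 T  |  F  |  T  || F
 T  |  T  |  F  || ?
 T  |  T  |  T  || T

F, T, F, F, F

Row P_1=F, P_2=F, P_3=F: (P_2 or P_3) = F, not (not (P_1 iff not (((P_1 or P_3) implies P_2) implies P_2)) xor (P_3 iff P_2)) = T, so the formula = F.
Row P_1=F, P_2=T, P_3=F: (P_2 or P_3) = T, not (not (P_1 iff not (((P_1 or P_3) implies P_2) implies P_2)) xor (P_3 iff P_2)) = T, so the formula = T.
Row P_1=F, P_2=T, P_3=T: (P_2 or P_3) = T, not (not (P_1 iff not (((P_1 or P_3) implies P_2) implies P_2)) xor (P_3 iff P_2)) = F, so the formula = F.
Row P_1=T, P_2=F, P_3=F: (P_2 or P_3) = F, not (not (P_1 iff not (((P_1 or P_3) implies P_2) implies P_2)) xor (P_3 iff P_2)) = T, so the formula = F.
Row P_1=T, P_2=T, P_3=F: (P_2 or P_3) = T, not (not (P_1 iff not (((P_1 or P_3) implies P_2) implies P_2)) xor (P_3 iff P_2)) = F, so the formula = F.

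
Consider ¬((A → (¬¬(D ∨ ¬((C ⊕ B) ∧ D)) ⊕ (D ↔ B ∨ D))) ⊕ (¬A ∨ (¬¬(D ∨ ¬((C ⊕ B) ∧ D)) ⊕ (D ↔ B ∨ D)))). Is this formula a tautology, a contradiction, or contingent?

tautology

A | B | C | D | φ
- | - | - | - | -
1 | 1 | 1 | 1 | 1
1 | 1 | 1 | 0 | 1
1 | 1 | 0 | 1 | 1
1 | 1 | 0 | 0 | 1
1 | 0 | 1 | 1 | 1
1 | 0 | 1 | 0 | 1
1 | 0 | 0 | 1 | 1
1 | 0 | 0 | 0 | 1
0 | 1 | 1 | 1 | 1
0 | 1 | 1 | 0 | 1
0 | 1 | 0 | 1 | 1
0 | 1 | 0 | 0 | 1
0 | 0 | 1 | 1 | 1
0 | 0 | 1 | 0 | 1
0 | 0 | 0 | 1 | 1
0 | 0 | 0 | 0 | 1
Every row is 1, so the formula is a tautology.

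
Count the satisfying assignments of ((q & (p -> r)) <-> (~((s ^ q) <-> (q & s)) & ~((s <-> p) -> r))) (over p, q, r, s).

9

p  q  r  s  |  φ
F  F  F  F  |  T
F  F  F  T  |  T
F  F  T  F  |  T
F  F  T  T  |  T
F  T  F  F  |  T
F  T  F  T  |  F
F  T  T  F  |  F
F  T  T  T  |  F
T  F  F  F  |  T
T  F  F  T  |  F
T  F  T  F  |  T
T  F  T  T  |  T
T  T  F  F  |  T
T  T  F  T  |  F
T  T  T  F  |  F
T  T  T  T  |  F
The formula is true on 9 of the 16 rows.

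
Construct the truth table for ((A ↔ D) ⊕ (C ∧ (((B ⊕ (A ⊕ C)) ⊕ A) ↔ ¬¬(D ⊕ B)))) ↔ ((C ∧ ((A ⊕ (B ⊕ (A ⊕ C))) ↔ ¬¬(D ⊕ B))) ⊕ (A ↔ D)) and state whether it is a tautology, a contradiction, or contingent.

A  B  C  D  |  φ
1  1  1  1  |  1
1  1  1  0  |  1
1  1  0  1  |  1
1  1  0  0  |  1
1  0  1  1  |  1
1  0  1  0  |  1
1  0  0  1  |  1
1  0  0  0  |  1
0  1  1  1  |  1
0  1  1  0  |  1
0  1  0  1  |  1
0  1  0  0  |  1
0  0  1  1  |  1
0  0  1  0  |  1
0  0  0  1  |  1
0  0  0  0  |  1
Every row is 1, so the formula is a tautology.

tautology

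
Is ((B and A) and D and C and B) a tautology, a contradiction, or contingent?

A  B  C  D  |  (B and A)  ((B and A) and D and C and B)
F  F  F  F  |      F                    F              
F  F  F  T  |      F                    F              
F  F  T  F  |      F                    F              
F  F  T  T  |      F                    F              
F  T  F  F  |      F                    F              
F  T  F  T  |      F                    F              
F  T  T  F  |      F                    F              
F  T  T  T  |      F                    F              
T  F  F  F  |      F                    F              
T  F  F  T  |      F                    F              
T  F  T  F  |      F                    F              
T  F  T  T  |      F                    F              
T  T  F  F  |      T                    F              
T  T  F  T  |      T                    F              
T  T  T  F  |      T                    F              
T  T  T  T  |      T                    T              
1 of 16 rows are T, so the formula is contingent.

contingent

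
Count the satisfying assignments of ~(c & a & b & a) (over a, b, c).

7

a | b | c | ~(c & a & b & a)
- | - | - | ----------------
F | F | F |        T        
F | F | T |        T        
F | T | F |        T        
F | T | T |        T        
T | F | F |        T        
T | F | T |        T        
T | T | F |        T        
T | T | T |        F        
The formula is true on 7 of the 8 rows.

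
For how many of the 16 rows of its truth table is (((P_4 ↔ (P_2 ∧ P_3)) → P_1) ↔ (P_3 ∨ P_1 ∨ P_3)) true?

P_1 | P_2 | P_3 | P_4 | φ
--- | --- | --- | --- | -
 1  |  1  |  1  |  1  | 1
 1  |  1  |  1  |  0  | 1
 1  |  1  |  0  |  1  | 1
 1  |  1  |  0  |  0  | 1
 1  |  0  |  1  |  1  | 1
 1  |  0  |  1  |  0  | 1
 1  |  0  |  0  |  1  | 1
 1  |  0  |  0  |  0  | 1
 0  |  1  |  1  |  1  | 0
 0  |  1  |  1  |  0  | 1
 0  |  1  |  0  |  1  | 0
 0  |  1  |  0  |  0  | 1
 0  |  0  |  1  |  1  | 1
 0  |  0  |  1  |  0  | 0
 0  |  0  |  0  |  1  | 0
 0  |  0  |  0  |  0  | 1
The formula is true on 12 of the 16 rows.

12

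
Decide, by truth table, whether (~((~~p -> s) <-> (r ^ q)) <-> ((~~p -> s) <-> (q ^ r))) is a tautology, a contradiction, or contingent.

p  q  r  s  |  φ
F  F  F  F  |  F
F  F  F  T  |  F
F  F  T  F  |  F
F  F  T  T  |  F
F  T  F  F  |  F
F  T  F  T  |  F
F  T  T  F  |  F
F  T  T  T  |  F
T  F  F  F  |  F
T  F  F  T  |  F
T  F  T  F  |  F
T  F  T  T  |  F
T  T  F  F  |  F
T  T  F  T  |  F
T  T  T  F  |  F
T  T  T  T  |  F
Every row is F, so the formula is a contradiction.

contradiction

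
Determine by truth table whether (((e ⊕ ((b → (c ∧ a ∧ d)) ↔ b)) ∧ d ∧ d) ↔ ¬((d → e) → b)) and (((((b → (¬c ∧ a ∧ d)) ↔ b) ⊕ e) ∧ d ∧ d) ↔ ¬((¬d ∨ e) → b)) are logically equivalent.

not equivalent

a | b | c | d | e | φ | ψ
- | - | - | - | - | - | -
F | F | F | F | F | F | F
F | F | F | F | T | F | F
F | F | F | T | F | T | T
F | F | F | T | T | T | T
F | F | T | F | F | F | F
F | F | T | F | T | F | F
F | F | T | T | F | T | T
F | F | T | T | T | T | T
F | T | F | F | F | T | T
F | T | F | F | T | T | T
F | T | F | T | F | T | T
F | T | F | T | T | F | F
F | T | T | F | F | T | T
F | T | T | F | T | T | T
F | T | T | T | F | T | T
F | T | T | T | T | F | F
T | F | F | F | F | F | F
T | F | F | F | T | F | F
T | F | F | T | F | T | T
T | F | F | T | T | T | T
T | F | T | F | F | F | F
T | F | T | F | T | F | F
T | F | T | T | F | T | T
T | F | T | T | T | T | T
T | T | F | F | F | T | T
T | T | F | F | T | T | T
T | T | F | T | F | T | F
T | T | F | T | T | F | T
T | T | T | F | F | T | T
T | T | T | F | T | T | T
T | T | T | T | F | F | T
T | T | T | T | T | T | F
The columns differ at a=T, b=T, c=F, d=T, e=F (φ=T, ψ=F), so they are not equivalent.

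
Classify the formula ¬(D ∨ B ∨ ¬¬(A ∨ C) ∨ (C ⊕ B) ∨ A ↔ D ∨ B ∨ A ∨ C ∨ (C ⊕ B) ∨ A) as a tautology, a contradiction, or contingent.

A | B | C | D || (A ∨ C) | ¬(A ∨ C) | ¬¬(A ∨ C) | (C ⊕ B) | ((C ⊕ B) ∨ A) | φ
0 | 0 | 0 | 0 ||    0    |    1     |     0     |    0    |       0       | 0
0 | 0 | 0 | 1 ||    0    |    1     |     0     |    0    |       0       | 0
0 | 0 | 1 | 0 ||    1    |    0     |     1     |    1    |       1       | 0
0 | 0 | 1 | 1 ||    1    |    0     |     1     |    1    |       1       | 0
0 | 1 | 0 | 0 ||    0    |    1     |     0     |    1    |       1       | 0
0 | 1 | 0 | 1 ||    0    |    1     |     0     |    1    |       1       | 0
0 | 1 | 1 | 0 ||    1    |    0     |     1     |    0    |       0       | 0
0 | 1 | 1 | 1 ||    1    |    0     |     1     |    0    |       0       | 0
1 | 0 | 0 | 0 ||    1    |    0     |     1     |    0    |       1       | 0
1 | 0 | 0 | 1 ||    1    |    0     |     1     |    0    |       1       | 0
1 | 0 | 1 | 0 ||    1    |    0     |     1     |    1    |       1       | 0
1 | 0 | 1 | 1 ||    1    |    0     |     1     |    1    |       1       | 0
1 | 1 | 0 | 0 ||    1    |    0     |     1     |    1    |       1       | 0
1 | 1 | 0 | 1 ||    1    |    0     |     1     |    1    |       1       | 0
1 | 1 | 1 | 0 ||    1    |    0     |     1     |    0    |       1       | 0
1 | 1 | 1 | 1 ||    1    |    0     |     1     |    0    |       1       | 0
Every row is 0, so the formula is a contradiction.

contradiction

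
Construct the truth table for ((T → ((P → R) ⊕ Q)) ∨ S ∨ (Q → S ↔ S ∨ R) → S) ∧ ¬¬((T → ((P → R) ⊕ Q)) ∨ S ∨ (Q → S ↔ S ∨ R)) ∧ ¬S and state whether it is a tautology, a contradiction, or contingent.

contradiction

P | Q | R | S | T | φ
- | - | - | - | - | -
T | T | T | T | T | F
T | T | T | T | F | F
T | T | T | F | T | F
T | T | T | F | F | F
T | T | F | T | T | F
T | T | F | T | F | F
T | T | F | F | T | F
T | T | F | F | F | F
T | F | T | T | T | F
T | F | T | T | F | F
T | F | T | F | T | F
T | F | T | F | F | F
T | F | F | T | T | F
T | F | F | T | F | F
T | F | F | F | T | F
T | F | F | F | F | F
F | T | T | T | T | F
F | T | T | T | F | F
F | T | T | F | T | F
F | T | T | F | F | F
F | T | F | T | T | F
F | T | F | T | F | F
F | T | F | F | T | F
F | T | F | F | F | F
F | F | T | T | T | F
F | F | T | T | F | F
F | F | T | F | T | F
F | F | T | F | F | F
F | F | F | T | T | F
F | F | F | T | F | F
F | F | F | F | T | F
F | F | F | F | F | F
Every row is F, so the formula is a contradiction.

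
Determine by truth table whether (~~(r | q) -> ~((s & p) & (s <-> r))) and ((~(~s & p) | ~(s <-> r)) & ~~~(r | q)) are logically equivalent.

not equivalent

p | q | r | s || φ | ψ
0 | 0 | 0 | 0 || 1 | 1
0 | 0 | 0 | 1 || 1 | 1
0 | 0 | 1 | 0 || 1 | 0
0 | 0 | 1 | 1 || 1 | 0
0 | 1 | 0 | 0 || 1 | 0
0 | 1 | 0 | 1 || 1 | 0
0 | 1 | 1 | 0 || 1 | 0
0 | 1 | 1 | 1 || 1 | 0
1 | 0 | 0 | 0 || 1 | 0
1 | 0 | 0 | 1 || 1 | 1
1 | 0 | 1 | 0 || 1 | 0
1 | 0 | 1 | 1 || 0 | 0
1 | 1 | 0 | 0 || 1 | 0
1 | 1 | 0 | 1 || 1 | 0
1 | 1 | 1 | 0 || 1 | 0
1 | 1 | 1 | 1 || 0 | 0
The columns differ at p=0, q=0, r=1, s=0 (φ=1, ψ=0), so they are not equivalent.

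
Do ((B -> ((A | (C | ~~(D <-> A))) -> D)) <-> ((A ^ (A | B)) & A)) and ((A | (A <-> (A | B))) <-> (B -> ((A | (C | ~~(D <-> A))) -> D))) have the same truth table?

not equivalent

A  B  C  D  |  φ  ψ
T  T  T  T  |  F  T
T  T  T  F  |  T  F
T  T  F  T  |  F  T
T  T  F  F  |  T  F
T  F  T  T  |  F  T
T  F  T  F  |  F  T
T  F  F  T  |  F  T
T  F  F  F  |  F  T
F  T  T  T  |  F  F
F  T  T  F  |  T  T
F  T  F  T  |  F  F
F  T  F  F  |  T  T
F  F  T  T  |  F  T
F  F  T  F  |  F  T
F  F  F  T  |  F  T
F  F  F  F  |  F  T
The columns differ at A=T, B=T, C=T, D=T (φ=F, ψ=T), so they are not equivalent.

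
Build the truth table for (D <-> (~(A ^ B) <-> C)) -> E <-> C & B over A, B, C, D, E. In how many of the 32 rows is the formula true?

A | B | C | D | E || φ
0 | 0 | 0 | 0 | 0 || 1
0 | 0 | 0 | 0 | 1 || 0
0 | 0 | 0 | 1 | 0 || 0
0 | 0 | 0 | 1 | 1 || 0
0 | 0 | 1 | 0 | 0 || 0
0 | 0 | 1 | 0 | 1 || 0
0 | 0 | 1 | 1 | 0 || 1
0 | 0 | 1 | 1 | 1 || 0
0 | 1 | 0 | 0 | 0 || 0
0 | 1 | 0 | 0 | 1 || 0
0 | 1 | 0 | 1 | 0 || 1
0 | 1 | 0 | 1 | 1 || 0
0 | 1 | 1 | 0 | 0 || 0
0 | 1 | 1 | 0 | 1 || 1
0 | 1 | 1 | 1 | 0 || 1
0 | 1 | 1 | 1 | 1 || 1
1 | 0 | 0 | 0 | 0 || 0
1 | 0 | 0 | 0 | 1 || 0
1 | 0 | 0 | 1 | 0 || 1
1 | 0 | 0 | 1 | 1 || 0
1 | 0 | 1 | 0 | 0 || 1
1 | 0 | 1 | 0 | 1 || 0
1 | 0 | 1 | 1 | 0 || 0
1 | 0 | 1 | 1 | 1 || 0
1 | 1 | 0 | 0 | 0 || 1
1 | 1 | 0 | 0 | 1 || 0
1 | 1 | 0 | 1 | 0 || 0
1 | 1 | 0 | 1 | 1 || 0
1 | 1 | 1 | 0 | 0 || 1
1 | 1 | 1 | 0 | 1 || 1
1 | 1 | 1 | 1 | 0 || 0
1 | 1 | 1 | 1 | 1 || 1
The formula is true on 12 of the 32 rows.

12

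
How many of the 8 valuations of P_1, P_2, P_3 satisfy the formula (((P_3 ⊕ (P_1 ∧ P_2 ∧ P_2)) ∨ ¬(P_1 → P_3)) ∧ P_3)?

P_1  P_2  P_3  |  (P_1 ∧ P_2 ∧ P_2)  (P_3 ⊕ (P_1 ∧ P_2 ∧ P_2))  (P_1 → P_3)  ¬(P_1 → P_3)  φ
 F    F    F   |          F                      F                   T            F        F
 F    F    T   |          F                      T                   T            F        T
 F    T    F   |          F                      F                   T            F        F
 F    T    T   |          F                      T                   T            F        T
 T    F    F   |          F                      F                   F            T        F
 T    F    T   |          F                      T                   T            F        T
 T    T    F   |          T                      T                   F            T        F
 T    T    T   |          T                      F                   T            F        F
The formula is true on 3 of the 8 rows.

3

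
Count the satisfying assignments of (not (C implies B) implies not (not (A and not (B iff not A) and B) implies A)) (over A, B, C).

7

A  B  C  |  (C implies B)  not (C implies B)  not A  (B iff not A)  not (B iff not A)  φ
1  1  1  |        1                0            0          0                1          1
1  1  0  |        1                0            0          0                1          1
1  0  1  |        0                1            0          1                0          0
1  0  0  |        1                0            0          1                0          1
0  1  1  |        1                0            1          1                0          1
0  1  0  |        1                0            1          1                0          1
0  0  1  |        0                1            1          0                1          1
0  0  0  |        1                0            1          0                1          1
The formula is true on 7 of the 8 rows.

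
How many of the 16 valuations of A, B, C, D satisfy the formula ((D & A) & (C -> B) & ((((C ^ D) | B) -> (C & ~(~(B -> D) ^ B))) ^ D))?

3

  A      B      C      D       (D & A)  (C -> B)  (C ^ D)  ((C ^ D) | B)  (B -> D)  ~(B -> D)  (~(B -> D) ^ B)  ~(~(B -> D) ^ B)  (C & ~(~(B -> D) ^ B))    φ  
 True   True   True   True       True     True     False        True        True      False          True            False                False            True
 True   True   True  False      False     True      True        True       False       True         False             True                 True           False
 True   True  False   True       True     True      True        True        True      False          True            False                False            True
 True   True  False  False      False     True     False        True       False       True         False             True                False           False
 True  False   True   True       True    False     False       False        True      False         False             True                 True           False
 True  False   True  False      False    False      True        True        True      False         False             True                 True           False
 True  False  False   True       True     True      True        True        True      False         False             True                False            True
 True  False  False  False      False     True     False       False        True      False         False             True                False           False
False   True   True   True      False     True     False        True        True      False          True            False                False           False
False   True   True  False      False     True      True        True       False       True         False             True                 True           False
False   True  False   True      False     True      True        True        True      False          True            False                False           False
False   True  False  False      False     True     False        True       False       True         False             True                False           False
False  False   True   True      False    False     False       False        True      False         False             True                 True           False
False  False   True  False      False    False      True        True        True      False         False             True                 True           False
False  False  False   True      False     True      True        True        True      False         False             True                False           False
False  False  False  False      False     True     False       False        True      False         False             True                False           False
The formula is true on 3 of the 16 rows.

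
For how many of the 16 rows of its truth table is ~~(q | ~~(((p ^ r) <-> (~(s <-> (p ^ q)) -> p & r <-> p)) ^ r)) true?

p  q  r  s  |  (p ^ r)  (p ^ q)  (s <-> (p ^ q))  ~(s <-> (p ^ q))  (p & r)  φ
T  T  T  T  |     F        F            F                T             T     T
T  T  T  F  |     F        F            T                F             T     T
T  T  F  T  |     T        F            F                T             F     T
T  T  F  F  |     T        F            T                F             F     T
T  F  T  T  |     F        T            T                F             T     T
T  F  T  F  |     F        T            F                T             T     T
T  F  F  T  |     T        T            T                F             F     T
T  F  F  F  |     T        T            F                T             F     F
F  T  T  T  |     T        T            T                F             F     T
F  T  T  F  |     T        T            F                T             F     T
F  T  F  T  |     F        T            T                F             F     T
F  T  F  F  |     F        T            F                T             F     T
F  F  T  T  |     T        F            F                T             F     F
F  F  T  F  |     T        F            T                F             F     T
F  F  F  T  |     F        F            F                T             F     F
F  F  F  F  |     F        F            T                F             F     T
The formula is true on 13 of the 16 rows.

13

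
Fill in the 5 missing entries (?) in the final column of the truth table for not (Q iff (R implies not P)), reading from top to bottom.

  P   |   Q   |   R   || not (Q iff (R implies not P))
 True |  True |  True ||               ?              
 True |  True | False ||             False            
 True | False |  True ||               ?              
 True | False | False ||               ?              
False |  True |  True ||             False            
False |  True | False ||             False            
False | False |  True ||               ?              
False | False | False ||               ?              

Row P=True, Q=True, R=True: (R implies not P) = False, (Q iff (R implies not P)) = False, so not (Q iff (R implies not P)) = True.
Row P=True, Q=False, R=True: (R implies not P) = False, (Q iff (R implies not P)) = True, so not (Q iff (R implies not P)) = False.
Row P=True, Q=False, R=False: (R implies not P) = True, (Q iff (R implies not P)) = False, so not (Q iff (R implies not P)) = True.
Row P=False, Q=False, R=True: (R implies not P) = True, (Q iff (R implies not P)) = False, so not (Q iff (R implies not P)) = True.
Row P=False, Q=False, R=False: (R implies not P) = True, (Q iff (R implies not P)) = False, so not (Q iff (R implies not P)) = True.

True, False, True, True, True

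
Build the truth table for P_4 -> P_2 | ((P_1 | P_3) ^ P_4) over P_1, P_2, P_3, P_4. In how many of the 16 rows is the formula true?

13

P_1  P_2  P_3  P_4     (P_1 | P_3)  ((P_1 | P_3) ^ P_4)  (P_2 | ((P_1 | P_3) ^ P_4))  φ
 F    F    F    F           F                F                        F               T
 F    F    F    T           F                T                        T               T
 F    F    T    F           T                T                        T               T
 F    F    T    T           T                F                        F               F
 F    T    F    F           F                F                        T               T
 F    T    F    T           F                T                        T               T
 F    T    T    F           T                T                        T               T
 F    T    T    T           T                F                        T               T
 T    F    F    F           T                T                        T               T
 T    F    F    T           T                F                        F               F
 T    F    T    F           T                T                        T               T
 T    F    T    T           T                F                        F               F
 T    T    F    F           T                T                        T               T
 T    T    F    T           T                F                        T               T
 T    T    T    F           T                T                        T               T
 T    T    T    T           T                F                        T               T
The formula is true on 13 of the 16 rows.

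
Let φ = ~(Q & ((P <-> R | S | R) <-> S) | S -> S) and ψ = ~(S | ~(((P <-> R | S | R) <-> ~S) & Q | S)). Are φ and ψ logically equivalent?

not equivalent

  P   |   Q   |   R   |   S   |   φ   |   ψ  
----- | ----- | ----- | ----- | ----- | -----
False | False | False | False | False | False
False | False | False |  True | False | False
False | False |  True | False | False | False
False | False |  True |  True | False | False
False |  True | False | False | False |  True
False |  True | False |  True | False | False
False |  True |  True | False |  True | False
False |  True |  True |  True | False | False
 True | False | False | False | False | False
 True | False | False |  True | False | False
 True | False |  True | False | False | False
 True | False |  True |  True | False | False
 True |  True | False | False |  True | False
 True |  True | False |  True | False | False
 True |  True |  True | False | False |  True
 True |  True |  True |  True | False | False
The columns differ at P=False, Q=True, R=False, S=False (φ=False, ψ=True), so they are not equivalent.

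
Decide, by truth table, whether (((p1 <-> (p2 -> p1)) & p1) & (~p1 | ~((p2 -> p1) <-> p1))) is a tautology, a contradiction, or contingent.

  p1     p2      (p2 -> p1)  (p1 <-> (p2 -> p1))  ((p1 <-> (p2 -> p1)) & p1)   ~p1   ((p2 -> p1) <-> p1)  ~((p2 -> p1) <-> p1)  (~p1 | ~((p2 -> p1) <-> p1))    φ  
 True   True        True             True                    True             False          True                False                     False              False
 True  False        True             True                    True             False          True                False                     False              False
False   True       False             True                   False              True          True                False                      True              False
False  False        True            False                   False              True         False                 True                      True              False
Every row is False, so the formula is a contradiction.

contradiction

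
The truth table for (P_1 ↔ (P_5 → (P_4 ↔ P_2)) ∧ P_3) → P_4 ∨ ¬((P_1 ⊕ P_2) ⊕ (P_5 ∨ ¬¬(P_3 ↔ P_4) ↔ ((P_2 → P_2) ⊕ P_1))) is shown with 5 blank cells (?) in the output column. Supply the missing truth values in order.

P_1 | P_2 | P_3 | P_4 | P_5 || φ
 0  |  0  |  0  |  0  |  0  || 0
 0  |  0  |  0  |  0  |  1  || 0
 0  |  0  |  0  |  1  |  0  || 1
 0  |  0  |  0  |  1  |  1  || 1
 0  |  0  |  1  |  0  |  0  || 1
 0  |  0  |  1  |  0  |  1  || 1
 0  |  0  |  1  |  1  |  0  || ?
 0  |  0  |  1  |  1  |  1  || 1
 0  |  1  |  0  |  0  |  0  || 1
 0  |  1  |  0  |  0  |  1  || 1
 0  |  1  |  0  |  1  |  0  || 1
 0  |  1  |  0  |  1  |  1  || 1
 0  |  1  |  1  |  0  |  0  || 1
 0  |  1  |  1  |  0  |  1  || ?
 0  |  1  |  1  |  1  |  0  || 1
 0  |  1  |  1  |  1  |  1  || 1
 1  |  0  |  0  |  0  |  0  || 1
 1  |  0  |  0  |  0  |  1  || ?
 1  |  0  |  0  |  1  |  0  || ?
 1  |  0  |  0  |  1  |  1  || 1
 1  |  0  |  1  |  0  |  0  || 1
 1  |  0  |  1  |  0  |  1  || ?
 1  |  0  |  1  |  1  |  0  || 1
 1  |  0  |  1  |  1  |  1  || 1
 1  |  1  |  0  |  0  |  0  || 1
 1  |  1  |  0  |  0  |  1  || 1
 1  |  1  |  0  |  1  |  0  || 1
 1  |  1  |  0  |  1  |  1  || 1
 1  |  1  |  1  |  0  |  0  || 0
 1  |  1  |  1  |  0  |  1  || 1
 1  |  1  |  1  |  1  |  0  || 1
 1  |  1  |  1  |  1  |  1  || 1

1, 1, 1, 1, 0

Row P_1=0, P_2=0, P_3=1, P_4=1, P_5=0: (P_1 ↔ (P_5 → (P_4 ↔ P_2)) ∧ P_3) = 0, (P_4 ∨ ¬((P_1 ⊕ P_2) ⊕ (P_5 ∨ ¬¬(P_3 ↔ P_4) ↔ ((P_2 → P_2) ⊕ P_1)))) = 1, so the formula = 1.
Row P_1=0, P_2=1, P_3=1, P_4=0, P_5=1: (P_1 ↔ (P_5 → (P_4 ↔ P_2)) ∧ P_3) = 1, (P_4 ∨ ¬((P_1 ⊕ P_2) ⊕ (P_5 ∨ ¬¬(P_3 ↔ P_4) ↔ ((P_2 → P_2) ⊕ P_1)))) = 1, so the formula = 1.
Row P_1=1, P_2=0, P_3=0, P_4=0, P_5=1: (P_1 ↔ (P_5 → (P_4 ↔ P_2)) ∧ P_3) = 0, (P_4 ∨ ¬((P_1 ⊕ P_2) ⊕ (P_5 ∨ ¬¬(P_3 ↔ P_4) ↔ ((P_2 → P_2) ⊕ P_1)))) = 0, so the formula = 1.
Row P_1=1, P_2=0, P_3=0, P_4=1, P_5=0: (P_1 ↔ (P_5 → (P_4 ↔ P_2)) ∧ P_3) = 0, (P_4 ∨ ¬((P_1 ⊕ P_2) ⊕ (P_5 ∨ ¬¬(P_3 ↔ P_4) ↔ ((P_2 → P_2) ⊕ P_1)))) = 1, so the formula = 1.
Row P_1=1, P_2=0, P_3=1, P_4=0, P_5=1: (P_1 ↔ (P_5 → (P_4 ↔ P_2)) ∧ P_3) = 1, (P_4 ∨ ¬((P_1 ⊕ P_2) ⊕ (P_5 ∨ ¬¬(P_3 ↔ P_4) ↔ ((P_2 → P_2) ⊕ P_1)))) = 0, so the formula = 0.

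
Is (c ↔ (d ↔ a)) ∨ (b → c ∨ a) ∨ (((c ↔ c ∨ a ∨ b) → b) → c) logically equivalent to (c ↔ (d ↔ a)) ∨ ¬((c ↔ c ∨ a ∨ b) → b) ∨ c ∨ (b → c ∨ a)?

a | b | c | d || φ | ψ
T | T | T | T || T | T
T | T | T | F || T | T
T | T | F | T || T | T
T | T | F | F || T | T
T | F | T | T || T | T
T | F | T | F || T | T
T | F | F | T || T | T
T | F | F | F || T | T
F | T | T | T || T | T
F | T | T | F || T | T
F | T | F | T || T | T
F | T | F | F || F | F
F | F | T | T || T | T
F | F | T | F || T | T
F | F | F | T || T | T
F | F | F | F || T | T
The columns for φ and ψ agree on every row, so they are logically equivalent.

equivalent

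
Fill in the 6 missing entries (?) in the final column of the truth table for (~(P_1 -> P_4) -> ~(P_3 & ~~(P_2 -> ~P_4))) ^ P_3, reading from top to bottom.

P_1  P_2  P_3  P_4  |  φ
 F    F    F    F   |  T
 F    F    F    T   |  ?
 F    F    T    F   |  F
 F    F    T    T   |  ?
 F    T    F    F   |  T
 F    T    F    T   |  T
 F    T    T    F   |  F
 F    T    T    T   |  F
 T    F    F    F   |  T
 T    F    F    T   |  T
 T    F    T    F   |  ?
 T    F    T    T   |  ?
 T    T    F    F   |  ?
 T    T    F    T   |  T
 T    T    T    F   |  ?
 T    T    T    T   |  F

Row P_1=F, P_2=F, P_3=F, P_4=T: (~(P_1 -> P_4) -> ~(P_3 & ~~(P_2 -> ~P_4))) = T, so the formula = T.
Row P_1=F, P_2=F, P_3=T, P_4=T: (~(P_1 -> P_4) -> ~(P_3 & ~~(P_2 -> ~P_4))) = T, so the formula = F.
Row P_1=T, P_2=F, P_3=T, P_4=F: (~(P_1 -> P_4) -> ~(P_3 & ~~(P_2 -> ~P_4))) = F, so the formula = T.
Row P_1=T, P_2=F, P_3=T, P_4=T: (~(P_1 -> P_4) -> ~(P_3 & ~~(P_2 -> ~P_4))) = T, so the formula = F.
Row P_1=T, P_2=T, P_3=F, P_4=F: (~(P_1 -> P_4) -> ~(P_3 & ~~(P_2 -> ~P_4))) = T, so the formula = T.
Row P_1=T, P_2=T, P_3=T, P_4=F: (~(P_1 -> P_4) -> ~(P_3 & ~~(P_2 -> ~P_4))) = F, so the formula = T.

T, F, T, F, T, T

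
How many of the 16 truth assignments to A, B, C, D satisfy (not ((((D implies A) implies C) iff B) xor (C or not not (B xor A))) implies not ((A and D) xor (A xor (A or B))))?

10

A  B  C  D  |  φ
T  T  T  T  |  F
T  T  T  F  |  T
T  T  F  T  |  F
T  T  F  F  |  T
T  F  T  T  |  T
T  F  T  F  |  T
T  F  F  T  |  F
T  F  F  F  |  T
F  T  T  T  |  F
F  T  T  F  |  F
F  T  F  T  |  F
F  T  F  F  |  T
F  F  T  T  |  T
F  F  T  F  |  T
F  F  F  T  |  T
F  F  F  F  |  T
The formula is true on 10 of the 16 rows.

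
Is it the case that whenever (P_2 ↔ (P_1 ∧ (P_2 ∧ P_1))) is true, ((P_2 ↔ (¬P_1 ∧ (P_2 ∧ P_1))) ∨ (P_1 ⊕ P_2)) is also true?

no

P_1 | P_2 | φ | ψ
--- | --- | - | -
 T  |  T  | T | F
 T  |  F  | T | T
 F  |  T  | F | T
 F  |  F  | T | T
At P_1=T, P_2=T we have φ true but ψ false, so φ does not entail ψ.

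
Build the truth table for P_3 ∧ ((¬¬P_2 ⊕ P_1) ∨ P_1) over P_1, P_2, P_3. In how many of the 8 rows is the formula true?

3

P_1  P_2  P_3  |  (P_3 ∧ ((¬¬P_2 ⊕ P_1) ∨ P_1))
 T    T    T   |                T              
 T    T    F   |                F              
 T    F    T   |                T              
 T    F    F   |                F              
 F    T    T   |                T              
 F    T    F   |                F              
 F    F    T   |                F              
 F    F    F   |                F              
The formula is true on 3 of the 8 rows.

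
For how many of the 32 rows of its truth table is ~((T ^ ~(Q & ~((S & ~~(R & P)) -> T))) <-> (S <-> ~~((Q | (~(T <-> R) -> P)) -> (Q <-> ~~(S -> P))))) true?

P | Q | R | S | T | φ
- | - | - | - | - | -
F | F | F | F | F | F
F | F | F | F | T | F
F | F | F | T | F | F
F | F | F | T | T | T
F | F | T | F | F | T
F | F | T | F | T | T
F | F | T | T | F | F
F | F | T | T | T | T
F | T | F | F | F | T
F | T | F | F | T | F
F | T | F | T | F | T
F | T | F | T | T | F
F | T | T | F | F | T
F | T | T | F | T | F
F | T | T | T | F | T
F | T | T | T | T | F
T | F | F | F | F | F
T | F | F | F | T | T
T | F | F | T | F | T
T | F | F | T | T | F
T | F | T | F | F | F
T | F | T | F | T | T
T | F | T | T | F | T
T | F | T | T | T | F
T | T | F | F | F | T
T | T | F | F | T | F
T | T | F | T | F | F
T | T | F | T | T | T
T | T | T | F | F | T
T | T | T | F | T | F
T | T | T | T | F | T
T | T | T | T | T | T
The formula is true on 17 of the 32 rows.

17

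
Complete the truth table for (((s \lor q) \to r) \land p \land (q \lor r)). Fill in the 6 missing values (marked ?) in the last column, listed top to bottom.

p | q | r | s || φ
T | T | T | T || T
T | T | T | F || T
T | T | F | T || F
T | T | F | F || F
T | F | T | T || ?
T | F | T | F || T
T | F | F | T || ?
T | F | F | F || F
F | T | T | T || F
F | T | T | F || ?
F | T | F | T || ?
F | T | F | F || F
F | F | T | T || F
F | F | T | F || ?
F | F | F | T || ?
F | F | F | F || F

Row p=T, q=F, r=T, s=T: ((s \lor q) \to r) = T, (q \lor r) = T, so the formula = T.
Row p=T, q=F, r=F, s=T: ((s \lor q) \to r) = F, (q \lor r) = F, so the formula = F.
Row p=F, q=T, r=T, s=F: ((s \lor q) \to r) = T, (q \lor r) = T, so the formula = F.
Row p=F, q=T, r=F, s=T: ((s \lor q) \to r) = F, (q \lor r) = T, so the formula = F.
Row p=F, q=F, r=T, s=F: ((s \lor q) \to r) = T, (q \lor r) = T, so the formula = F.
Row p=F, q=F, r=F, s=T: ((s \lor q) \to r) = F, (q \lor r) = F, so the formula = F.

T, F, F, F, F, F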